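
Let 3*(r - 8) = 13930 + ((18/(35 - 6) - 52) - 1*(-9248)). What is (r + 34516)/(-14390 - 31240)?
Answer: -367426/396981 ≈ -0.92555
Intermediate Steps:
r = 671368/87 (r = 8 + (13930 + ((18/(35 - 6) - 52) - 1*(-9248)))/3 = 8 + (13930 + ((18/29 - 52) + 9248))/3 = 8 + (13930 + (-1490/29 + 9248))/3 = 8 + (13930 + 266702/29)/3 = 8 + (1/3)*(670672/29) = 8 + 670672/87 = 671368/87 ≈ 7716.9)
(r + 34516)/(-14390 - 31240) = (671368/87 + 34516)/(-14390 - 31240) = (3674260/87)/(-45630) = (3674260/87)*(-1/45630) = -367426/396981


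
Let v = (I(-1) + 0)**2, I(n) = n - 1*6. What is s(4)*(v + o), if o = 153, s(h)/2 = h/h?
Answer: 404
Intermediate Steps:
s(h) = 2 (s(h) = 2*(h/h) = 2*1 = 2)
I(n) = -6 + n (I(n) = n - 6 = -6 + n)
v = 49 (v = ((-6 - 1) + 0)**2 = (-7 + 0)**2 = (-7)**2 = 49)
s(4)*(v + o) = 2*(49 + 153) = 2*202 = 404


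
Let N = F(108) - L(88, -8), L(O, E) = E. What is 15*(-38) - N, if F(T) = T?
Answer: -686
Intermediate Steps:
N = 116 (N = 108 - 1*(-8) = 108 + 8 = 116)
15*(-38) - N = 15*(-38) - 1*116 = -570 - 116 = -686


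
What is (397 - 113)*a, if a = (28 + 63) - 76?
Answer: 4260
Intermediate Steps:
a = 15 (a = 91 - 76 = 15)
(397 - 113)*a = (397 - 113)*15 = 284*15 = 4260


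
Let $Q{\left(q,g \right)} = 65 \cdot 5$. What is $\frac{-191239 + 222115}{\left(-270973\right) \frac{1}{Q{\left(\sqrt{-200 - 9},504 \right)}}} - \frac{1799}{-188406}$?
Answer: $- \frac{1890110207773}{51052939038} \approx -37.023$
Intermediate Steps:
$Q{\left(q,g \right)} = 325$
$\frac{-191239 + 222115}{\left(-270973\right) \frac{1}{Q{\left(\sqrt{-200 - 9},504 \right)}}} - \frac{1799}{-188406} = \frac{-191239 + 222115}{\left(-270973\right) \frac{1}{325}} - \frac{1799}{-188406} = \frac{30876}{\left(-270973\right) \frac{1}{325}} - - \frac{1799}{188406} = \frac{30876}{- \frac{270973}{325}} + \frac{1799}{188406} = 30876 \left(- \frac{325}{270973}\right) + \frac{1799}{188406} = - \frac{10034700}{270973} + \frac{1799}{188406} = - \frac{1890110207773}{51052939038}$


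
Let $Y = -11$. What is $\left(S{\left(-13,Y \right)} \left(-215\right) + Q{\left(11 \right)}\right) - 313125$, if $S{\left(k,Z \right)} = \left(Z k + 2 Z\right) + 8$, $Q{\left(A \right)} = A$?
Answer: $-340849$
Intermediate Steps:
$S{\left(k,Z \right)} = 8 + 2 Z + Z k$ ($S{\left(k,Z \right)} = \left(2 Z + Z k\right) + 8 = 8 + 2 Z + Z k$)
$\left(S{\left(-13,Y \right)} \left(-215\right) + Q{\left(11 \right)}\right) - 313125 = \left(\left(8 + 2 \left(-11\right) - -143\right) \left(-215\right) + 11\right) - 313125 = \left(\left(8 - 22 + 143\right) \left(-215\right) + 11\right) - 313125 = \left(129 \left(-215\right) + 11\right) - 313125 = \left(-27735 + 11\right) - 313125 = -27724 - 313125 = -340849$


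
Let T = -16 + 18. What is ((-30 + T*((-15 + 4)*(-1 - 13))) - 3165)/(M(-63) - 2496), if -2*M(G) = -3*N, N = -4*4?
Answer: 2887/2520 ≈ 1.1456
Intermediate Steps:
N = -16
T = 2
M(G) = -24 (M(G) = -(-3)*(-16)/2 = -1/2*48 = -24)
((-30 + T*((-15 + 4)*(-1 - 13))) - 3165)/(M(-63) - 2496) = ((-30 + 2*((-15 + 4)*(-1 - 13))) - 3165)/(-24 - 2496) = ((-30 + 2*(-11*(-14))) - 3165)/(-2520) = ((-30 + 2*154) - 3165)*(-1/2520) = ((-30 + 308) - 3165)*(-1/2520) = (278 - 3165)*(-1/2520) = -2887*(-1/2520) = 2887/2520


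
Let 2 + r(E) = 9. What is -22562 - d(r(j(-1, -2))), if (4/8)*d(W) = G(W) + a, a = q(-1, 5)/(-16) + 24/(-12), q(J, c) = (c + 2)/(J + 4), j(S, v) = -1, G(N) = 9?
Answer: -541817/24 ≈ -22576.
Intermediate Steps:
q(J, c) = (2 + c)/(4 + J)
r(E) = 7 (r(E) = -2 + 9 = 7)
a = -103/48 (a = ((2 + 5)/(4 - 1))/(-16) + 24/(-12) = (7/3)*(-1/16) + 24*(-1/12) = ((⅓)*7)*(-1/16) - 2 = (7/3)*(-1/16) - 2 = -7/48 - 2 = -103/48 ≈ -2.1458)
d(W) = 329/24 (d(W) = 2*(9 - 103/48) = 2*(329/48) = 329/24)
-22562 - d(r(j(-1, -2))) = -22562 - 1*329/24 = -22562 - 329/24 = -541817/24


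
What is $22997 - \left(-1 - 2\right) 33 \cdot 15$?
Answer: $24482$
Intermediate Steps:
$22997 - \left(-1 - 2\right) 33 \cdot 15 = 22997 - \left(-3\right) 33 \cdot 15 = 22997 - \left(-99\right) 15 = 22997 - -1485 = 22997 + 1485 = 24482$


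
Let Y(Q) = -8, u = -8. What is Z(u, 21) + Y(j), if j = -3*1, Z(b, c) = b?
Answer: -16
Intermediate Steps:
j = -3
Z(u, 21) + Y(j) = -8 - 8 = -16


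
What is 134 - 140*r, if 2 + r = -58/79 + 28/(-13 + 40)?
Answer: 792622/2133 ≈ 371.60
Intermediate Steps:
r = -3620/2133 (r = -2 + (-58/79 + 28/(-13 + 40)) = -2 + (-58*1/79 + 28/27) = -2 + (-58/79 + 28*(1/27)) = -2 + (-58/79 + 28/27) = -2 + 646/2133 = -3620/2133 ≈ -1.6971)
134 - 140*r = 134 - 140*(-3620/2133) = 134 + 506800/2133 = 792622/2133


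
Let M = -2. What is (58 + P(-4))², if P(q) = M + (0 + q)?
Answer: 2704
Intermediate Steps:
P(q) = -2 + q (P(q) = -2 + (0 + q) = -2 + q)
(58 + P(-4))² = (58 + (-2 - 4))² = (58 - 6)² = 52² = 2704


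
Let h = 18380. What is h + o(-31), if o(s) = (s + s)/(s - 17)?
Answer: 441151/24 ≈ 18381.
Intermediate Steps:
o(s) = 2*s/(-17 + s) (o(s) = (2*s)/(-17 + s) = 2*s/(-17 + s))
h + o(-31) = 18380 + 2*(-31)/(-17 - 31) = 18380 + 2*(-31)/(-48) = 18380 + 2*(-31)*(-1/48) = 18380 + 31/24 = 441151/24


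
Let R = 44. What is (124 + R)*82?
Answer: 13776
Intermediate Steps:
(124 + R)*82 = (124 + 44)*82 = 168*82 = 13776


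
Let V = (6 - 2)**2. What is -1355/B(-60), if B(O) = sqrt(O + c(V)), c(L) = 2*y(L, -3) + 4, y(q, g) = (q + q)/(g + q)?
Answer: 1355*I*sqrt(2158)/332 ≈ 189.59*I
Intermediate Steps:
V = 16 (V = 4**2 = 16)
y(q, g) = 2*q/(g + q) (y(q, g) = (2*q)/(g + q) = 2*q/(g + q))
c(L) = 4 + 4*L/(-3 + L) (c(L) = 2*(2*L/(-3 + L)) + 4 = 4*L/(-3 + L) + 4 = 4 + 4*L/(-3 + L))
B(O) = sqrt(116/13 + O) (B(O) = sqrt(O + 4*(-3 + 2*16)/(-3 + 16)) = sqrt(O + 4*(-3 + 32)/13) = sqrt(O + 4*(1/13)*29) = sqrt(O + 116/13) = sqrt(116/13 + O))
-1355/B(-60) = -1355*13/sqrt(1508 + 169*(-60)) = -1355*13/sqrt(1508 - 10140) = -1355*(-I*sqrt(2158)/332) = -(-1355)*I*sqrt(2158)/332 = 1355*I*sqrt(2158)/332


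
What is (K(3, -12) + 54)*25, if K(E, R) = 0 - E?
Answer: 1275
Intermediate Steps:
K(E, R) = -E
(K(3, -12) + 54)*25 = (-1*3 + 54)*25 = (-3 + 54)*25 = 51*25 = 1275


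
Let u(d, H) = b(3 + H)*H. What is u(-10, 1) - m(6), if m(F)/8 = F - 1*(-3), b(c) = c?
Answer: -68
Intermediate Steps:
u(d, H) = H*(3 + H) (u(d, H) = (3 + H)*H = H*(3 + H))
m(F) = 24 + 8*F (m(F) = 8*(F - 1*(-3)) = 8*(F + 3) = 8*(3 + F) = 24 + 8*F)
u(-10, 1) - m(6) = 1*(3 + 1) - (24 + 8*6) = 1*4 - (24 + 48) = 4 - 1*72 = 4 - 72 = -68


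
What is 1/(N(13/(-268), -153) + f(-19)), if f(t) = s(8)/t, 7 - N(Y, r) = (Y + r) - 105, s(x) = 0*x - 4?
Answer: 5092/1350699 ≈ 0.0037699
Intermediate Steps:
s(x) = -4 (s(x) = 0 - 4 = -4)
N(Y, r) = 112 - Y - r (N(Y, r) = 7 - ((Y + r) - 105) = 7 - (-105 + Y + r) = 7 + (105 - Y - r) = 112 - Y - r)
f(t) = -4/t
1/(N(13/(-268), -153) + f(-19)) = 1/((112 - 13/(-268) - 1*(-153)) - 4/(-19)) = 1/((112 - 13*(-1)/268 + 153) - 4*(-1/19)) = 1/((112 - 1*(-13/268) + 153) + 4/19) = 1/((112 + 13/268 + 153) + 4/19) = 1/(71033/268 + 4/19) = 1/(1350699/5092) = 5092/1350699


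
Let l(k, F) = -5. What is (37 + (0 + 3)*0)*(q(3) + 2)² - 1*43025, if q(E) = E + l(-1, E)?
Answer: -43025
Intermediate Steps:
q(E) = -5 + E (q(E) = E - 5 = -5 + E)
(37 + (0 + 3)*0)*(q(3) + 2)² - 1*43025 = (37 + (0 + 3)*0)*((-5 + 3) + 2)² - 1*43025 = (37 + 3*0)*(-2 + 2)² - 43025 = (37 + 0)*0² - 43025 = 37*0 - 43025 = 0 - 43025 = -43025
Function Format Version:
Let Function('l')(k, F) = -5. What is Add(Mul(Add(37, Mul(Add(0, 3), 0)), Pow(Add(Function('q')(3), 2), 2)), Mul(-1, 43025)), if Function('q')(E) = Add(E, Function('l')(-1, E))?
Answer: -43025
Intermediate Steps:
Function('q')(E) = Add(-5, E) (Function('q')(E) = Add(E, -5) = Add(-5, E))
Add(Mul(Add(37, Mul(Add(0, 3), 0)), Pow(Add(Function('q')(3), 2), 2)), Mul(-1, 43025)) = Add(Mul(Add(37, Mul(Add(0, 3), 0)), Pow(Add(Add(-5, 3), 2), 2)), Mul(-1, 43025)) = Add(Mul(Add(37, Mul(3, 0)), Pow(Add(-2, 2), 2)), -43025) = Add(Mul(Add(37, 0), Pow(0, 2)), -43025) = Add(Mul(37, 0), -43025) = Add(0, -43025) = -43025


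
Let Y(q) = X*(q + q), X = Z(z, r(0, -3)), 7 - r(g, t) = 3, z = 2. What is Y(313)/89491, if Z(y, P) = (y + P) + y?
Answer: 5008/89491 ≈ 0.055961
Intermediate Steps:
r(g, t) = 4 (r(g, t) = 7 - 1*3 = 7 - 3 = 4)
Z(y, P) = P + 2*y (Z(y, P) = (P + y) + y = P + 2*y)
X = 8 (X = 4 + 2*2 = 4 + 4 = 8)
Y(q) = 16*q (Y(q) = 8*(q + q) = 8*(2*q) = 16*q)
Y(313)/89491 = (16*313)/89491 = 5008*(1/89491) = 5008/89491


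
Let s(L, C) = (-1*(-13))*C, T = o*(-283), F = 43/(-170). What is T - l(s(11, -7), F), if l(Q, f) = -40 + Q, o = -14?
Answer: 4093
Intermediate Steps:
F = -43/170 (F = 43*(-1/170) = -43/170 ≈ -0.25294)
T = 3962 (T = -14*(-283) = 3962)
s(L, C) = 13*C
T - l(s(11, -7), F) = 3962 - (-40 + 13*(-7)) = 3962 - (-40 - 91) = 3962 - 1*(-131) = 3962 + 131 = 4093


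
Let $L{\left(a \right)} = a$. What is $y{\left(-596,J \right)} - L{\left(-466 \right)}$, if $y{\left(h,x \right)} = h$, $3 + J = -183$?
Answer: $-130$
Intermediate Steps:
$J = -186$ ($J = -3 - 183 = -186$)
$y{\left(-596,J \right)} - L{\left(-466 \right)} = -596 - -466 = -596 + 466 = -130$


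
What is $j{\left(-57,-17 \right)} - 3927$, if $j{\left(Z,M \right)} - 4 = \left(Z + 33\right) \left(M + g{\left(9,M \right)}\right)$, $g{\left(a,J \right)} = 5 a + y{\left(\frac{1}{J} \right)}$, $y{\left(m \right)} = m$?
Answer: $- \frac{78091}{17} \approx -4593.6$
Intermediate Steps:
$g{\left(a,J \right)} = \frac{1}{J} + 5 a$ ($g{\left(a,J \right)} = 5 a + \frac{1}{J} = \frac{1}{J} + 5 a$)
$j{\left(Z,M \right)} = 4 + \left(33 + Z\right) \left(45 + M + \frac{1}{M}\right)$ ($j{\left(Z,M \right)} = 4 + \left(Z + 33\right) \left(M + \left(\frac{1}{M} + 5 \cdot 9\right)\right) = 4 + \left(33 + Z\right) \left(M + \left(\frac{1}{M} + 45\right)\right) = 4 + \left(33 + Z\right) \left(M + \left(45 + \frac{1}{M}\right)\right) = 4 + \left(33 + Z\right) \left(45 + M + \frac{1}{M}\right)$)
$j{\left(-57,-17 \right)} - 3927 = \left(1489 + 33 \left(-17\right) + \frac{33}{-17} + 45 \left(-57\right) - -969 - \frac{57}{-17}\right) - 3927 = \left(1489 - 561 + 33 \left(- \frac{1}{17}\right) - 2565 + 969 - - \frac{57}{17}\right) - 3927 = \left(1489 - 561 - \frac{33}{17} - 2565 + 969 + \frac{57}{17}\right) - 3927 = - \frac{11332}{17} - 3927 = - \frac{78091}{17}$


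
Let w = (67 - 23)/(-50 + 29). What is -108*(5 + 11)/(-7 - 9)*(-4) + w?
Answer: -9116/21 ≈ -434.10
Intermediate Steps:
w = -44/21 (w = 44/(-21) = 44*(-1/21) = -44/21 ≈ -2.0952)
-108*(5 + 11)/(-7 - 9)*(-4) + w = -108*(5 + 11)/(-7 - 9)*(-4) - 44/21 = -108*16/(-16)*(-4) - 44/21 = -108*16*(-1/16)*(-4) - 44/21 = -(-108)*(-4) - 44/21 = -108*4 - 44/21 = -432 - 44/21 = -9116/21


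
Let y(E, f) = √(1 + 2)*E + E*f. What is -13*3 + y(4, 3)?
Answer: -27 + 4*√3 ≈ -20.072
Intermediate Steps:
y(E, f) = E*f + E*√3 (y(E, f) = √3*E + E*f = E*√3 + E*f = E*f + E*√3)
-13*3 + y(4, 3) = -13*3 + 4*(3 + √3) = -39 + (12 + 4*√3) = -27 + 4*√3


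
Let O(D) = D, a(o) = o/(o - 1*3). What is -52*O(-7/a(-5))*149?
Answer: 433888/5 ≈ 86778.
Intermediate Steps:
a(o) = o/(-3 + o) (a(o) = o/(o - 3) = o/(-3 + o))
-52*O(-7/a(-5))*149 = -(-364)/((-5/(-3 - 5)))*149 = -(-364)/((-5/(-8)))*149 = -(-364)/((-5*(-1/8)))*149 = -(-364)/5/8*149 = -(-364)*8/5*149 = -52*(-56/5)*149 = (2912/5)*149 = 433888/5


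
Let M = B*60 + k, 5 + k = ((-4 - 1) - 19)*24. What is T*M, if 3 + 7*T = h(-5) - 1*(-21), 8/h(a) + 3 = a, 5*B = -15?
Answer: -12937/7 ≈ -1848.1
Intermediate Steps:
B = -3 (B = (⅕)*(-15) = -3)
h(a) = 8/(-3 + a)
k = -581 (k = -5 + ((-4 - 1) - 19)*24 = -5 + (-5 - 19)*24 = -5 - 24*24 = -5 - 576 = -581)
M = -761 (M = -3*60 - 581 = -180 - 581 = -761)
T = 17/7 (T = -3/7 + (8/(-3 - 5) - 1*(-21))/7 = -3/7 + (8/(-8) + 21)/7 = -3/7 + (8*(-⅛) + 21)/7 = -3/7 + (-1 + 21)/7 = -3/7 + (⅐)*20 = -3/7 + 20/7 = 17/7 ≈ 2.4286)
T*M = (17/7)*(-761) = -12937/7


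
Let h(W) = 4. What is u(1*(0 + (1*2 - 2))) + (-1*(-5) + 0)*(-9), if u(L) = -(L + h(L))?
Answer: -49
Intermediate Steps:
u(L) = -4 - L (u(L) = -(L + 4) = -(4 + L) = -4 - L)
u(1*(0 + (1*2 - 2))) + (-1*(-5) + 0)*(-9) = (-4 - (0 + (1*2 - 2))) + (-1*(-5) + 0)*(-9) = (-4 - (0 + (2 - 2))) + (5 + 0)*(-9) = (-4 - (0 + 0)) + 5*(-9) = (-4 - 0) - 45 = (-4 - 1*0) - 45 = (-4 + 0) - 45 = -4 - 45 = -49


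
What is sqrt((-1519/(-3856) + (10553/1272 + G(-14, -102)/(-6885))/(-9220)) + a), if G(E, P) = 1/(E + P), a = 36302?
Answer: sqrt(39648044270871475890167751562)/1045064890440 ≈ 190.53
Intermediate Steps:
sqrt((-1519/(-3856) + (10553/1272 + G(-14, -102)/(-6885))/(-9220)) + a) = sqrt((-1519/(-3856) + (10553/1272 + 1/(-14 - 102*(-6885)))/(-9220)) + 36302) = sqrt((-1519*(-1/3856) + (10553*(1/1272) - 1/6885/(-116))*(-1/9220)) + 36302) = sqrt((1519/3856 + (10553/1272 - 1/116*(-1/6885))*(-1/9220)) + 36302) = sqrt((1519/3856 + (10553/1272 + 1/798660)*(-1/9220)) + 36302) = sqrt((1519/3856 + (702355021/84657960)*(-1/9220)) + 36302) = sqrt((1519/3856 - 702355021/780546391200) + 36302) = sqrt(73933855454489/188111680279200 + 36302) = sqrt(6828904151350972889/188111680279200) = sqrt(39648044270871475890167751562)/1045064890440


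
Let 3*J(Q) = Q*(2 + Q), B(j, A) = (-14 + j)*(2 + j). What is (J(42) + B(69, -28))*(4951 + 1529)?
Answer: 29296080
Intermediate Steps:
J(Q) = Q*(2 + Q)/3 (J(Q) = (Q*(2 + Q))/3 = Q*(2 + Q)/3)
(J(42) + B(69, -28))*(4951 + 1529) = ((⅓)*42*(2 + 42) + (-28 + 69² - 12*69))*(4951 + 1529) = ((⅓)*42*44 + (-28 + 4761 - 828))*6480 = (616 + 3905)*6480 = 4521*6480 = 29296080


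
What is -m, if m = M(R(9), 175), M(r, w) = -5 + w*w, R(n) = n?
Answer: -30620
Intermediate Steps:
M(r, w) = -5 + w²
m = 30620 (m = -5 + 175² = -5 + 30625 = 30620)
-m = -1*30620 = -30620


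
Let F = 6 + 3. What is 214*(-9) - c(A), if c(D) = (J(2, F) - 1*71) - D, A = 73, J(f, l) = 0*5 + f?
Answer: -1784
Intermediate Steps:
F = 9
J(f, l) = f (J(f, l) = 0 + f = f)
c(D) = -69 - D (c(D) = (2 - 1*71) - D = (2 - 71) - D = -69 - D)
214*(-9) - c(A) = 214*(-9) - (-69 - 1*73) = -1926 - (-69 - 73) = -1926 - 1*(-142) = -1926 + 142 = -1784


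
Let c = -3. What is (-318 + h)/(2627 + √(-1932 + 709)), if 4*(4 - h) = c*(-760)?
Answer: -580567/1725588 + 221*I*√1223/1725588 ≈ -0.33645 + 0.0044789*I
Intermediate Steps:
h = -566 (h = 4 - (-3)*(-760)/4 = 4 - ¼*2280 = 4 - 570 = -566)
(-318 + h)/(2627 + √(-1932 + 709)) = (-318 - 566)/(2627 + √(-1932 + 709)) = -884/(2627 + √(-1223)) = -884/(2627 + I*√1223)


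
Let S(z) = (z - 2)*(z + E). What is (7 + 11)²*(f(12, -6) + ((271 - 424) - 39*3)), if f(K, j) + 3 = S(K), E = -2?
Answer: -56052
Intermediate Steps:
S(z) = (-2 + z)² (S(z) = (z - 2)*(z - 2) = (-2 + z)*(-2 + z) = (-2 + z)²)
f(K, j) = 1 + K² - 4*K (f(K, j) = -3 + (4 + K² - 4*K) = 1 + K² - 4*K)
(7 + 11)²*(f(12, -6) + ((271 - 424) - 39*3)) = (7 + 11)²*((1 + 12² - 4*12) + ((271 - 424) - 39*3)) = 18²*((1 + 144 - 48) + (-153 - 117)) = 324*(97 - 270) = 324*(-173) = -56052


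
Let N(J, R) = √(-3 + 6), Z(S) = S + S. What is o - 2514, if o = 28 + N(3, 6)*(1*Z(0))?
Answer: -2486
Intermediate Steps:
Z(S) = 2*S
N(J, R) = √3
o = 28 (o = 28 + √3*(1*(2*0)) = 28 + √3*(1*0) = 28 + √3*0 = 28 + 0 = 28)
o - 2514 = 28 - 2514 = -2486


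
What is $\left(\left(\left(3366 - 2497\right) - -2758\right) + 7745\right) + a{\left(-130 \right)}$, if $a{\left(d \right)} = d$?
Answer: $11242$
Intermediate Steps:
$\left(\left(\left(3366 - 2497\right) - -2758\right) + 7745\right) + a{\left(-130 \right)} = \left(\left(\left(3366 - 2497\right) - -2758\right) + 7745\right) - 130 = \left(\left(\left(3366 - 2497\right) + 2758\right) + 7745\right) - 130 = \left(\left(869 + 2758\right) + 7745\right) - 130 = \left(3627 + 7745\right) - 130 = 11372 - 130 = 11242$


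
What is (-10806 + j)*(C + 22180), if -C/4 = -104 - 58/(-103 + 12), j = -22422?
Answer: -5255146224/7 ≈ -7.5074e+8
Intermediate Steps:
C = 37624/91 (C = -4*(-104 - 58/(-103 + 12)) = -4*(-104 - 58/(-91)) = -4*(-104 - 1/91*(-58)) = -4*(-104 + 58/91) = -4*(-9406/91) = 37624/91 ≈ 413.45)
(-10806 + j)*(C + 22180) = (-10806 - 22422)*(37624/91 + 22180) = -33228*2056004/91 = -5255146224/7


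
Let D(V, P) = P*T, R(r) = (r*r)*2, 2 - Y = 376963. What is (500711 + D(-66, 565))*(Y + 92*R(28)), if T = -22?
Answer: -113625430105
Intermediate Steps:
Y = -376961 (Y = 2 - 1*376963 = 2 - 376963 = -376961)
R(r) = 2*r**2 (R(r) = r**2*2 = 2*r**2)
D(V, P) = -22*P (D(V, P) = P*(-22) = -22*P)
(500711 + D(-66, 565))*(Y + 92*R(28)) = (500711 - 22*565)*(-376961 + 92*(2*28**2)) = (500711 - 12430)*(-376961 + 92*(2*784)) = 488281*(-376961 + 92*1568) = 488281*(-376961 + 144256) = 488281*(-232705) = -113625430105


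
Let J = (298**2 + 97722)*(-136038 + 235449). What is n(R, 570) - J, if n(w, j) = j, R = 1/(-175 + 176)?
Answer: -18542735616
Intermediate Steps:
R = 1 (R = 1/1 = 1)
J = 18542736186 (J = (88804 + 97722)*99411 = 186526*99411 = 18542736186)
n(R, 570) - J = 570 - 1*18542736186 = 570 - 18542736186 = -18542735616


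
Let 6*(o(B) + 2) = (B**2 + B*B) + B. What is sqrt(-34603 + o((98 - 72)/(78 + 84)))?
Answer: I*sqrt(8173554234)/486 ≈ 186.02*I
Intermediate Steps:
o(B) = -2 + B**2/3 + B/6 (o(B) = -2 + ((B**2 + B*B) + B)/6 = -2 + ((B**2 + B**2) + B)/6 = -2 + (2*B**2 + B)/6 = -2 + (B + 2*B**2)/6 = -2 + (B**2/3 + B/6) = -2 + B**2/3 + B/6)
sqrt(-34603 + o((98 - 72)/(78 + 84))) = sqrt(-34603 + (-2 + ((98 - 72)/(78 + 84))**2/3 + ((98 - 72)/(78 + 84))/6)) = sqrt(-34603 + (-2 + (26/162)**2/3 + (26/162)/6)) = sqrt(-34603 + (-2 + (26*(1/162))**2/3 + (26*(1/162))/6)) = sqrt(-34603 + (-2 + (13/81)**2/3 + (1/6)*(13/81))) = sqrt(-34603 + (-2 + (1/3)*(169/6561) + 13/486)) = sqrt(-34603 + (-2 + 169/19683 + 13/486)) = sqrt(-34603 - 77341/39366) = sqrt(-1362259039/39366) = I*sqrt(8173554234)/486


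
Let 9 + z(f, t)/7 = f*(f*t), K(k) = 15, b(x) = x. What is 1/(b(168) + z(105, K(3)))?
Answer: 1/1157730 ≈ 8.6376e-7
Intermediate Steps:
z(f, t) = -63 + 7*t*f**2 (z(f, t) = -63 + 7*(f*(f*t)) = -63 + 7*(t*f**2) = -63 + 7*t*f**2)
1/(b(168) + z(105, K(3))) = 1/(168 + (-63 + 7*15*105**2)) = 1/(168 + (-63 + 7*15*11025)) = 1/(168 + (-63 + 1157625)) = 1/(168 + 1157562) = 1/1157730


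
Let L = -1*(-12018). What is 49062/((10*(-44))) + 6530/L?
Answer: -146688479/1321980 ≈ -110.96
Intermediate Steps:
L = 12018
49062/((10*(-44))) + 6530/L = 49062/((10*(-44))) + 6530/12018 = 49062/(-440) + 6530*(1/12018) = 49062*(-1/440) + 3265/6009 = -24531/220 + 3265/6009 = -146688479/1321980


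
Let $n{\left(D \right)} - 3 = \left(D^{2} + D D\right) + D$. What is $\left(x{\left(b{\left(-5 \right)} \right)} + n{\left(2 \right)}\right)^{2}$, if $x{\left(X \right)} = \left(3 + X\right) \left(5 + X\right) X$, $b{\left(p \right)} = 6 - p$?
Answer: $6135529$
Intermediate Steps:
$n{\left(D \right)} = 3 + D + 2 D^{2}$ ($n{\left(D \right)} = 3 + \left(\left(D^{2} + D D\right) + D\right) = 3 + \left(\left(D^{2} + D^{2}\right) + D\right) = 3 + \left(2 D^{2} + D\right) = 3 + \left(D + 2 D^{2}\right) = 3 + D + 2 D^{2}$)
$x{\left(X \right)} = X \left(3 + X\right) \left(5 + X\right)$
$\left(x{\left(b{\left(-5 \right)} \right)} + n{\left(2 \right)}\right)^{2} = \left(\left(6 - -5\right) \left(15 + \left(6 - -5\right)^{2} + 8 \left(6 - -5\right)\right) + \left(3 + 2 + 2 \cdot 2^{2}\right)\right)^{2} = \left(\left(6 + 5\right) \left(15 + \left(6 + 5\right)^{2} + 8 \left(6 + 5\right)\right) + \left(3 + 2 + 2 \cdot 4\right)\right)^{2} = \left(11 \left(15 + 11^{2} + 8 \cdot 11\right) + \left(3 + 2 + 8\right)\right)^{2} = \left(11 \left(15 + 121 + 88\right) + 13\right)^{2} = \left(11 \cdot 224 + 13\right)^{2} = \left(2464 + 13\right)^{2} = 2477^{2} = 6135529$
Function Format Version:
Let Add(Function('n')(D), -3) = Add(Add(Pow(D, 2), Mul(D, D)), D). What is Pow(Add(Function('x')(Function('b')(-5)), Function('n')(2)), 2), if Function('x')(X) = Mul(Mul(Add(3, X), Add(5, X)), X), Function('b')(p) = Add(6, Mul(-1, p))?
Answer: 6135529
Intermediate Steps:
Function('n')(D) = Add(3, D, Mul(2, Pow(D, 2))) (Function('n')(D) = Add(3, Add(Add(Pow(D, 2), Mul(D, D)), D)) = Add(3, Add(Add(Pow(D, 2), Pow(D, 2)), D)) = Add(3, Add(Mul(2, Pow(D, 2)), D)) = Add(3, Add(D, Mul(2, Pow(D, 2)))) = Add(3, D, Mul(2, Pow(D, 2))))
Function('x')(X) = Mul(X, Add(3, X), Add(5, X))
Pow(Add(Function('x')(Function('b')(-5)), Function('n')(2)), 2) = Pow(Add(Mul(Add(6, Mul(-1, -5)), Add(15, Pow(Add(6, Mul(-1, -5)), 2), Mul(8, Add(6, Mul(-1, -5))))), Add(3, 2, Mul(2, Pow(2, 2)))), 2) = Pow(Add(Mul(Add(6, 5), Add(15, Pow(Add(6, 5), 2), Mul(8, Add(6, 5)))), Add(3, 2, Mul(2, 4))), 2) = Pow(Add(Mul(11, Add(15, Pow(11, 2), Mul(8, 11))), Add(3, 2, 8)), 2) = Pow(Add(Mul(11, Add(15, 121, 88)), 13), 2) = Pow(Add(Mul(11, 224), 13), 2) = Pow(Add(2464, 13), 2) = Pow(2477, 2) = 6135529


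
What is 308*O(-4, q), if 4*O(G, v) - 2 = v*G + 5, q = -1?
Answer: 847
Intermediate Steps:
O(G, v) = 7/4 + G*v/4 (O(G, v) = ½ + (v*G + 5)/4 = ½ + (G*v + 5)/4 = ½ + (5 + G*v)/4 = ½ + (5/4 + G*v/4) = 7/4 + G*v/4)
308*O(-4, q) = 308*(7/4 + (¼)*(-4)*(-1)) = 308*(7/4 + 1) = 308*(11/4) = 847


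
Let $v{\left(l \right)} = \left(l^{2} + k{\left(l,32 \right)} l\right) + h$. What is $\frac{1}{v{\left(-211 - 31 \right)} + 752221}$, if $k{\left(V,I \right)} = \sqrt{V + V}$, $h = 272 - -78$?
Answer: $\frac{811135}{657968333201} + \frac{5324 i}{657968333201} \approx 1.2328 \cdot 10^{-6} + 8.0916 \cdot 10^{-9} i$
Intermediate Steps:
$h = 350$ ($h = 272 + 78 = 350$)
$k{\left(V,I \right)} = \sqrt{2} \sqrt{V}$ ($k{\left(V,I \right)} = \sqrt{2 V} = \sqrt{2} \sqrt{V}$)
$v{\left(l \right)} = 350 + l^{2} + \sqrt{2} l^{\frac{3}{2}}$ ($v{\left(l \right)} = \left(l^{2} + \sqrt{2} \sqrt{l} l\right) + 350 = \left(l^{2} + \sqrt{2} l^{\frac{3}{2}}\right) + 350 = 350 + l^{2} + \sqrt{2} l^{\frac{3}{2}}$)
$\frac{1}{v{\left(-211 - 31 \right)} + 752221} = \frac{1}{\left(350 + \left(-211 - 31\right)^{2} + \sqrt{2} \left(-211 - 31\right)^{\frac{3}{2}}\right) + 752221} = \frac{1}{\left(350 + \left(-242\right)^{2} + \sqrt{2} \left(-242\right)^{\frac{3}{2}}\right) + 752221} = \frac{1}{\left(350 + 58564 + \sqrt{2} \left(- 2662 i \sqrt{2}\right)\right) + 752221} = \frac{1}{\left(350 + 58564 - 5324 i\right) + 752221} = \frac{1}{\left(58914 - 5324 i\right) + 752221} = \frac{1}{811135 - 5324 i} = \frac{811135 + 5324 i}{657968333201}$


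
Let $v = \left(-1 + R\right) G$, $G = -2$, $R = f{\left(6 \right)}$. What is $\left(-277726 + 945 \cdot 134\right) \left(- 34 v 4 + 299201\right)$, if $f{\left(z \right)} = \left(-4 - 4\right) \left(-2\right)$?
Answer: $-45824545976$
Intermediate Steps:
$f{\left(z \right)} = 16$ ($f{\left(z \right)} = \left(-8\right) \left(-2\right) = 16$)
$R = 16$
$v = -30$ ($v = \left(-1 + 16\right) \left(-2\right) = 15 \left(-2\right) = -30$)
$\left(-277726 + 945 \cdot 134\right) \left(- 34 v 4 + 299201\right) = \left(-277726 + 945 \cdot 134\right) \left(\left(-34\right) \left(-30\right) 4 + 299201\right) = \left(-277726 + 126630\right) \left(1020 \cdot 4 + 299201\right) = - 151096 \left(4080 + 299201\right) = \left(-151096\right) 303281 = -45824545976$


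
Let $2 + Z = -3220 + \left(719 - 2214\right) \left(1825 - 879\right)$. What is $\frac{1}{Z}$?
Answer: $- \frac{1}{1417492} \approx -7.0547 \cdot 10^{-7}$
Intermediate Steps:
$Z = -1417492$ ($Z = -2 + \left(-3220 + \left(719 - 2214\right) \left(1825 - 879\right)\right) = -2 - 1417490 = -1417492$)
$\frac{1}{Z} = \frac{1}{-1417492} = - \frac{1}{1417492}$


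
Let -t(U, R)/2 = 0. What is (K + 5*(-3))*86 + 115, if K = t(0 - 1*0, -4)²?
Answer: -1175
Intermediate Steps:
t(U, R) = 0 (t(U, R) = -2*0 = 0)
K = 0 (K = 0² = 0)
(K + 5*(-3))*86 + 115 = (0 + 5*(-3))*86 + 115 = (0 - 15)*86 + 115 = -15*86 + 115 = -1290 + 115 = -1175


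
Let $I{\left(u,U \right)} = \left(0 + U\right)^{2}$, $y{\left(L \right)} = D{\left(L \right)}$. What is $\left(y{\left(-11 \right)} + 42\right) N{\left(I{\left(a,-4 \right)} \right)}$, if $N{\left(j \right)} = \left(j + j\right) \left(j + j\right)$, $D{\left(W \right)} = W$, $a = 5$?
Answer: $31744$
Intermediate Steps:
$y{\left(L \right)} = L$
$I{\left(u,U \right)} = U^{2}$
$N{\left(j \right)} = 4 j^{2}$ ($N{\left(j \right)} = 2 j 2 j = 4 j^{2}$)
$\left(y{\left(-11 \right)} + 42\right) N{\left(I{\left(a,-4 \right)} \right)} = \left(-11 + 42\right) 4 \left(\left(-4\right)^{2}\right)^{2} = 31 \cdot 4 \cdot 16^{2} = 31 \cdot 4 \cdot 256 = 31 \cdot 1024 = 31744$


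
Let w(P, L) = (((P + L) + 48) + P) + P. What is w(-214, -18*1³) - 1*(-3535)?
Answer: 2923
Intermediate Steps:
w(P, L) = 48 + L + 3*P (w(P, L) = (((L + P) + 48) + P) + P = ((48 + L + P) + P) + P = (48 + L + 2*P) + P = 48 + L + 3*P)
w(-214, -18*1³) - 1*(-3535) = (48 - 18*1³ + 3*(-214)) - 1*(-3535) = (48 - 18*1 - 642) + 3535 = (48 - 18 - 642) + 3535 = -612 + 3535 = 2923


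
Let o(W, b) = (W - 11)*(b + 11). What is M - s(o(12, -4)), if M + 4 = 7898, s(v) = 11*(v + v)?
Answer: 7740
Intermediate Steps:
o(W, b) = (-11 + W)*(11 + b)
s(v) = 22*v (s(v) = 11*(2*v) = 22*v)
M = 7894 (M = -4 + 7898 = 7894)
M - s(o(12, -4)) = 7894 - 22*(-121 - 11*(-4) + 11*12 + 12*(-4)) = 7894 - 22*(-121 + 44 + 132 - 48) = 7894 - 22*7 = 7894 - 1*154 = 7894 - 154 = 7740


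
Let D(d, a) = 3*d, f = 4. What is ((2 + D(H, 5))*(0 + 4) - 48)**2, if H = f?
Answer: 64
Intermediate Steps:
H = 4
((2 + D(H, 5))*(0 + 4) - 48)**2 = ((2 + 3*4)*(0 + 4) - 48)**2 = ((2 + 12)*4 - 48)**2 = (14*4 - 48)**2 = (56 - 48)**2 = 8**2 = 64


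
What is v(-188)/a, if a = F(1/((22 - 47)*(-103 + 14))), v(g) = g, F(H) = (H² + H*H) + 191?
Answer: -930717500/945569377 ≈ -0.98429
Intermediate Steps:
F(H) = 191 + 2*H² (F(H) = (H² + H²) + 191 = 2*H² + 191 = 191 + 2*H²)
a = 945569377/4950625 (a = 191 + 2*(1/((22 - 47)*(-103 + 14)))² = 191 + 2*(1/(-25*(-89)))² = 191 + 2*(1/2225)² = 191 + 2*(1/4950625) = 191 + 2/4950625 = 945569377/4950625 ≈ 191.00)
v(-188)/a = -188/945569377/4950625 = -188*4950625/945569377 = -930717500/945569377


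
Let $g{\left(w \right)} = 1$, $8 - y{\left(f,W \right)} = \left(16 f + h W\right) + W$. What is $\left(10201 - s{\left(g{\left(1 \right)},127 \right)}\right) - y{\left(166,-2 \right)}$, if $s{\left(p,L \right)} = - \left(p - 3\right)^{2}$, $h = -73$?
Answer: $12997$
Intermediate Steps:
$y{\left(f,W \right)} = 8 - 16 f + 72 W$ ($y{\left(f,W \right)} = 8 - \left(\left(16 f - 73 W\right) + W\right) = 8 - \left(\left(- 73 W + 16 f\right) + W\right) = 8 - \left(- 72 W + 16 f\right) = 8 + \left(- 16 f + 72 W\right) = 8 - 16 f + 72 W$)
$s{\left(p,L \right)} = - \left(-3 + p\right)^{2}$
$\left(10201 - s{\left(g{\left(1 \right)},127 \right)}\right) - y{\left(166,-2 \right)} = \left(10201 - - \left(-3 + 1\right)^{2}\right) - \left(8 - 2656 + 72 \left(-2\right)\right) = \left(10201 - - \left(-2\right)^{2}\right) - \left(8 - 2656 - 144\right) = \left(10201 - \left(-1\right) 4\right) - -2792 = \left(10201 - -4\right) + 2792 = \left(10201 + 4\right) + 2792 = 10205 + 2792 = 12997$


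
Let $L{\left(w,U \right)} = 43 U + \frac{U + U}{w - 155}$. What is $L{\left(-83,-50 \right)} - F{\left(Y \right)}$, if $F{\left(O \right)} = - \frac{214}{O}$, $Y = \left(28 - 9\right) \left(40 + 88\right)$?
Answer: $- \frac{311040067}{144704} \approx -2149.5$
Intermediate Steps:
$Y = 2432$ ($Y = 19 \cdot 128 = 2432$)
$L{\left(w,U \right)} = 43 U + \frac{2 U}{-155 + w}$
$L{\left(-83,-50 \right)} - F{\left(Y \right)} = - \frac{50 \left(-6663 + 43 \left(-83\right)\right)}{-155 - 83} - - \frac{214}{2432} = - \frac{50 \left(-6663 - 3569\right)}{-238} - \left(-214\right) \frac{1}{2432} = \left(-50\right) \left(- \frac{1}{238}\right) \left(-10232\right) - - \frac{107}{1216} = - \frac{255800}{119} + \frac{107}{1216} = - \frac{311040067}{144704}$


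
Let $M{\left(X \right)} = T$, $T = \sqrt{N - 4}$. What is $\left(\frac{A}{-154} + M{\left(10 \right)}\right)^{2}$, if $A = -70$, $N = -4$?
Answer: $- \frac{943}{121} + \frac{20 i \sqrt{2}}{11} \approx -7.7934 + 2.5713 i$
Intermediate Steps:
$T = 2 i \sqrt{2}$ ($T = \sqrt{-4 - 4} = \sqrt{-8} = 2 i \sqrt{2} \approx 2.8284 i$)
$M{\left(X \right)} = 2 i \sqrt{2}$
$\left(\frac{A}{-154} + M{\left(10 \right)}\right)^{2} = \left(- \frac{70}{-154} + 2 i \sqrt{2}\right)^{2} = \left(\left(-70\right) \left(- \frac{1}{154}\right) + 2 i \sqrt{2}\right)^{2} = \left(\frac{5}{11} + 2 i \sqrt{2}\right)^{2}$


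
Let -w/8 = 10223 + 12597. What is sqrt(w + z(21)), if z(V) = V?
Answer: I*sqrt(182539) ≈ 427.25*I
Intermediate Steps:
w = -182560 (w = -8*(10223 + 12597) = -8*22820 = -182560)
sqrt(w + z(21)) = sqrt(-182560 + 21) = sqrt(-182539) = I*sqrt(182539)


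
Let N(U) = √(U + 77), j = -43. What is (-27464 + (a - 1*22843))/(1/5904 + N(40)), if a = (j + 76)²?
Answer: 290583072/4078294271 - 5146807371264*√13/4078294271 ≈ -4550.1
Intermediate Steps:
a = 1089 (a = (-43 + 76)² = 33² = 1089)
N(U) = √(77 + U)
(-27464 + (a - 1*22843))/(1/5904 + N(40)) = (-27464 + (1089 - 1*22843))/(1/5904 + √(77 + 40)) = (-27464 + (1089 - 22843))/(1/5904 + √117) = (-27464 - 21754)/(1/5904 + 3*√13) = -49218/(1/5904 + 3*√13)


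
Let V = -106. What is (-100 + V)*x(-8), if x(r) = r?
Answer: 1648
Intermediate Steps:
(-100 + V)*x(-8) = (-100 - 106)*(-8) = -206*(-8) = 1648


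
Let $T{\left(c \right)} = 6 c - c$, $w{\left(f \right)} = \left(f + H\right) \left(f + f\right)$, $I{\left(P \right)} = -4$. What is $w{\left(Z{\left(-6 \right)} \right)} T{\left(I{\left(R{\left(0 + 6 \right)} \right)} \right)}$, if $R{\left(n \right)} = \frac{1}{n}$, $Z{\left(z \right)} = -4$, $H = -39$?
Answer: $-6880$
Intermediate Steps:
$w{\left(f \right)} = 2 f \left(-39 + f\right)$ ($w{\left(f \right)} = \left(f - 39\right) \left(f + f\right) = \left(-39 + f\right) 2 f = 2 f \left(-39 + f\right)$)
$T{\left(c \right)} = 5 c$
$w{\left(Z{\left(-6 \right)} \right)} T{\left(I{\left(R{\left(0 + 6 \right)} \right)} \right)} = 2 \left(-4\right) \left(-39 - 4\right) 5 \left(-4\right) = 2 \left(-4\right) \left(-43\right) \left(-20\right) = 344 \left(-20\right) = -6880$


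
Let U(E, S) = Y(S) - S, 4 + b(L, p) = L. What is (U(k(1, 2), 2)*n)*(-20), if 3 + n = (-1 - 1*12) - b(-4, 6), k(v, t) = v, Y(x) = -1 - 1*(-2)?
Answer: -160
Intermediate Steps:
Y(x) = 1 (Y(x) = -1 + 2 = 1)
b(L, p) = -4 + L
n = -8 (n = -3 + ((-1 - 1*12) - (-4 - 4)) = -3 + ((-1 - 12) - 1*(-8)) = -3 + (-13 + 8) = -3 - 5 = -8)
U(E, S) = 1 - S
(U(k(1, 2), 2)*n)*(-20) = ((1 - 1*2)*(-8))*(-20) = ((1 - 2)*(-8))*(-20) = -1*(-8)*(-20) = 8*(-20) = -160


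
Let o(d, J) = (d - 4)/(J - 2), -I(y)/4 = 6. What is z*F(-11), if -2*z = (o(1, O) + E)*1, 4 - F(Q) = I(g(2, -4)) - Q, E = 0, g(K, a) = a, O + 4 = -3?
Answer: -17/6 ≈ -2.8333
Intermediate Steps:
O = -7 (O = -4 - 3 = -7)
I(y) = -24 (I(y) = -4*6 = -24)
F(Q) = 28 + Q (F(Q) = 4 - (-24 - Q) = 4 + (24 + Q) = 28 + Q)
o(d, J) = (-4 + d)/(-2 + J)
z = -⅙ (z = -((-4 + 1)/(-2 - 7) + 0)/2 = -(-3/(-9) + 0)/2 = -(-⅑*(-3) + 0)/2 = -(⅓ + 0)/2 = -1/6 = -½*⅓ = -⅙ ≈ -0.16667)
z*F(-11) = -(28 - 11)/6 = -⅙*17 = -17/6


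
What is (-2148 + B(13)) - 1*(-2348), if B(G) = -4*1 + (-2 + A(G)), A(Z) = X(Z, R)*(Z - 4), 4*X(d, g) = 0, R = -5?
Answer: 194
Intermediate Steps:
X(d, g) = 0 (X(d, g) = (¼)*0 = 0)
A(Z) = 0 (A(Z) = 0*(Z - 4) = 0*(-4 + Z) = 0)
B(G) = -6 (B(G) = -4*1 + (-2 + 0) = -4 - 2 = -6)
(-2148 + B(13)) - 1*(-2348) = (-2148 - 6) - 1*(-2348) = -2154 + 2348 = 194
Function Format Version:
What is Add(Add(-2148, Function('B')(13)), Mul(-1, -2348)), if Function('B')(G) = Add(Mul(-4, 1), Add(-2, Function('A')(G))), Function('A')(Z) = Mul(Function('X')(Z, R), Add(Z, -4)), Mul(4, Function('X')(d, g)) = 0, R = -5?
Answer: 194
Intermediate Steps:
Function('X')(d, g) = 0 (Function('X')(d, g) = Mul(Rational(1, 4), 0) = 0)
Function('A')(Z) = 0 (Function('A')(Z) = Mul(0, Add(Z, -4)) = Mul(0, Add(-4, Z)) = 0)
Function('B')(G) = -6 (Function('B')(G) = Add(Mul(-4, 1), Add(-2, 0)) = Add(-4, -2) = -6)
Add(Add(-2148, Function('B')(13)), Mul(-1, -2348)) = Add(Add(-2148, -6), Mul(-1, -2348)) = Add(-2154, 2348) = 194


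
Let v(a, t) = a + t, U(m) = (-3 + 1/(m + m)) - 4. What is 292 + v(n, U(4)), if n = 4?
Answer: 2313/8 ≈ 289.13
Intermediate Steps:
U(m) = -7 + 1/(2*m) (U(m) = (-3 + 1/(2*m)) - 4 = -7 + 1/(2*m))
292 + v(n, U(4)) = 292 + (4 + (-7 + (½)/4)) = 292 + (4 + (-7 + (½)*(¼))) = 292 + (4 + (-7 + ⅛)) = 292 + (4 - 55/8) = 292 - 23/8 = 2313/8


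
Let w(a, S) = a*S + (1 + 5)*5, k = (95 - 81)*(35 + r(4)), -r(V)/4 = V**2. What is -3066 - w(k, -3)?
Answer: -4314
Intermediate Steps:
r(V) = -4*V**2
k = -406 (k = (95 - 81)*(35 - 4*4**2) = 14*(35 - 4*16) = 14*(35 - 64) = 14*(-29) = -406)
w(a, S) = 30 + S*a (w(a, S) = S*a + 6*5 = S*a + 30 = 30 + S*a)
-3066 - w(k, -3) = -3066 - (30 - 3*(-406)) = -3066 - (30 + 1218) = -3066 - 1*1248 = -3066 - 1248 = -4314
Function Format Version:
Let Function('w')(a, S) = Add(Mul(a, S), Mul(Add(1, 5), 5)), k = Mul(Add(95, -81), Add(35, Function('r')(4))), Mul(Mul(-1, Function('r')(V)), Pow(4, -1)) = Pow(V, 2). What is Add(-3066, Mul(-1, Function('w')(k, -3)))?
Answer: -4314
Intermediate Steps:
Function('r')(V) = Mul(-4, Pow(V, 2))
k = -406 (k = Mul(Add(95, -81), Add(35, Mul(-4, Pow(4, 2)))) = Mul(14, Add(35, Mul(-4, 16))) = Mul(14, Add(35, -64)) = Mul(14, -29) = -406)
Function('w')(a, S) = Add(30, Mul(S, a)) (Function('w')(a, S) = Add(Mul(S, a), Mul(6, 5)) = Add(Mul(S, a), 30) = Add(30, Mul(S, a)))
Add(-3066, Mul(-1, Function('w')(k, -3))) = Add(-3066, Mul(-1, Add(30, Mul(-3, -406)))) = Add(-3066, Mul(-1, Add(30, 1218))) = Add(-3066, Mul(-1, 1248)) = Add(-3066, -1248) = -4314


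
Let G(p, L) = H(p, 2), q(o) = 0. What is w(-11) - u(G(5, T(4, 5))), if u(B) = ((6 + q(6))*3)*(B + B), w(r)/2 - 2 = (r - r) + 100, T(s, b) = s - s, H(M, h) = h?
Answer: 132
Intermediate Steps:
T(s, b) = 0
G(p, L) = 2
w(r) = 204 (w(r) = 4 + 2*((r - r) + 100) = 4 + 2*(0 + 100) = 4 + 2*100 = 4 + 200 = 204)
u(B) = 36*B (u(B) = ((6 + 0)*3)*(B + B) = (6*3)*(2*B) = 18*(2*B) = 36*B)
w(-11) - u(G(5, T(4, 5))) = 204 - 36*2 = 204 - 1*72 = 204 - 72 = 132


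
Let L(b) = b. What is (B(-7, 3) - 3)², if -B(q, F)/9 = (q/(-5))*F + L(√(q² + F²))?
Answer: 159066/25 + 3672*√58/5 ≈ 11956.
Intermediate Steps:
B(q, F) = -9*√(F² + q²) + 9*F*q/5 (B(q, F) = -9*((q/(-5))*F + √(q² + F²)) = -9*((-q/5)*F + √(F² + q²)) = -9*(-F*q/5 + √(F² + q²)) = -9*(√(F² + q²) - F*q/5) = -9*√(F² + q²) + 9*F*q/5)
(B(-7, 3) - 3)² = ((-9*√(3² + (-7)²) + (9/5)*3*(-7)) - 3)² = ((-9*√(9 + 49) - 189/5) - 3)² = ((-9*√58 - 189/5) - 3)² = ((-189/5 - 9*√58) - 3)² = (-204/5 - 9*√58)²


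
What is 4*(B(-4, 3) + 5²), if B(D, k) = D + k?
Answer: 96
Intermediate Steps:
4*(B(-4, 3) + 5²) = 4*((-4 + 3) + 5²) = 4*(-1 + 25) = 4*24 = 96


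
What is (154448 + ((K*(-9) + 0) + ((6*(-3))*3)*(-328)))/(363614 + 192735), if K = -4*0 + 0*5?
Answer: 172160/556349 ≈ 0.30945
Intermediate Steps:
K = 0 (K = 0 + 0 = 0)
(154448 + ((K*(-9) + 0) + ((6*(-3))*3)*(-328)))/(363614 + 192735) = (154448 + ((0*(-9) + 0) + ((6*(-3))*3)*(-328)))/(363614 + 192735) = (154448 + ((0 + 0) - 18*3*(-328)))/556349 = (154448 + (0 - 54*(-328)))*(1/556349) = (154448 + (0 + 17712))*(1/556349) = (154448 + 17712)*(1/556349) = 172160*(1/556349) = 172160/556349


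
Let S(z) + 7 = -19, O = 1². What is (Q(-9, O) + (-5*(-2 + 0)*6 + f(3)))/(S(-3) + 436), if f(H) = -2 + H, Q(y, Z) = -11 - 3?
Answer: 47/410 ≈ 0.11463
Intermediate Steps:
O = 1
Q(y, Z) = -14
S(z) = -26 (S(z) = -7 - 19 = -26)
(Q(-9, O) + (-5*(-2 + 0)*6 + f(3)))/(S(-3) + 436) = (-14 + (-5*(-2 + 0)*6 + (-2 + 3)))/(-26 + 436) = (-14 + (-(-10)*6 + 1))/410 = (-14 + (-5*(-12) + 1))*(1/410) = (-14 + (60 + 1))*(1/410) = (-14 + 61)*(1/410) = 47*(1/410) = 47/410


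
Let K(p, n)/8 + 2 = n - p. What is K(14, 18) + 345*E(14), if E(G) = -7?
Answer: -2399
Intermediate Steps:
K(p, n) = -16 - 8*p + 8*n (K(p, n) = -16 + 8*(n - p) = -16 + (-8*p + 8*n) = -16 - 8*p + 8*n)
K(14, 18) + 345*E(14) = (-16 - 8*14 + 8*18) + 345*(-7) = (-16 - 112 + 144) - 2415 = 16 - 2415 = -2399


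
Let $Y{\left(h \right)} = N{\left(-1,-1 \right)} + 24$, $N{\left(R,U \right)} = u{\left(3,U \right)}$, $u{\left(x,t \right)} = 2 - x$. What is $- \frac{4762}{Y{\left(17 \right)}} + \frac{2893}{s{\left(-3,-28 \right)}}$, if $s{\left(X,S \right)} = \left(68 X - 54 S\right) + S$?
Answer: $- \frac{6028821}{29440} \approx -204.78$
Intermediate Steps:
$s{\left(X,S \right)} = - 53 S + 68 X$ ($s{\left(X,S \right)} = \left(- 54 S + 68 X\right) + S = - 53 S + 68 X$)
$N{\left(R,U \right)} = -1$ ($N{\left(R,U \right)} = 2 - 3 = -1$)
$Y{\left(h \right)} = 23$ ($Y{\left(h \right)} = -1 + 24 = 23$)
$- \frac{4762}{Y{\left(17 \right)}} + \frac{2893}{s{\left(-3,-28 \right)}} = - \frac{4762}{23} + \frac{2893}{\left(-53\right) \left(-28\right) + 68 \left(-3\right)} = \left(-4762\right) \frac{1}{23} + \frac{2893}{1484 - 204} = - \frac{4762}{23} + \frac{2893}{1280} = - \frac{6028821}{29440}$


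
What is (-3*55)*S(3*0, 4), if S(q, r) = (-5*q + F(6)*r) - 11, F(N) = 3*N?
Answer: -10065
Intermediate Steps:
S(q, r) = -11 - 5*q + 18*r (S(q, r) = (-5*q + (3*6)*r) - 11 = (-5*q + 18*r) - 11 = -11 - 5*q + 18*r)
(-3*55)*S(3*0, 4) = (-3*55)*(-11 - 15*0 + 18*4) = -165*(-11 - 5*0 + 72) = -165*(-11 + 0 + 72) = -165*61 = -10065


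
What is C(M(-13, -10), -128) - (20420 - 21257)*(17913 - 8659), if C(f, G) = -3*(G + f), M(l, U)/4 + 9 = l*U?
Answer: 7744530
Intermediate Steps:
M(l, U) = -36 + 4*U*l (M(l, U) = -36 + 4*(l*U) = -36 + 4*(U*l) = -36 + 4*U*l)
C(f, G) = -3*G - 3*f
C(M(-13, -10), -128) - (20420 - 21257)*(17913 - 8659) = (-3*(-128) - 3*(-36 + 4*(-10)*(-13))) - (20420 - 21257)*(17913 - 8659) = (384 - 3*(-36 + 520)) - (-837)*9254 = (384 - 3*484) - 1*(-7745598) = (384 - 1452) + 7745598 = -1068 + 7745598 = 7744530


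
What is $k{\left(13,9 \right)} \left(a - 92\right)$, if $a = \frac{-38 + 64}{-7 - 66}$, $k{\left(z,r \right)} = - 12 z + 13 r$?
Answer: $\frac{262938}{73} \approx 3601.9$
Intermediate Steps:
$a = - \frac{26}{73}$ ($a = \frac{26}{-73} = 26 \left(- \frac{1}{73}\right) = - \frac{26}{73} \approx -0.35616$)
$k{\left(13,9 \right)} \left(a - 92\right) = \left(\left(-12\right) 13 + 13 \cdot 9\right) \left(- \frac{26}{73} - 92\right) = \left(-156 + 117\right) \left(- \frac{6742}{73}\right) = \left(-39\right) \left(- \frac{6742}{73}\right) = \frac{262938}{73}$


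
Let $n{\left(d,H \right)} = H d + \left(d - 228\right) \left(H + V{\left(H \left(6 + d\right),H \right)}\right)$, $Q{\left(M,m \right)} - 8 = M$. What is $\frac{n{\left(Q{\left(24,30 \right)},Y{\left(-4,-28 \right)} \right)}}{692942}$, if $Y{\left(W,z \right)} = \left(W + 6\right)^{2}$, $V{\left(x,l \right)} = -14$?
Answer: $\frac{1044}{346471} \approx 0.0030132$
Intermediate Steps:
$Y{\left(W,z \right)} = \left(6 + W\right)^{2}$
$Q{\left(M,m \right)} = 8 + M$
$n{\left(d,H \right)} = H d + \left(-228 + d\right) \left(-14 + H\right)$ ($n{\left(d,H \right)} = H d + \left(d - 228\right) \left(H - 14\right) = H d + \left(-228 + d\right) \left(-14 + H\right)$)
$\frac{n{\left(Q{\left(24,30 \right)},Y{\left(-4,-28 \right)} \right)}}{692942} = \frac{3192 - 228 \left(6 - 4\right)^{2} - 14 \left(8 + 24\right) + 2 \left(6 - 4\right)^{2} \left(8 + 24\right)}{692942} = \left(3192 - 228 \cdot 2^{2} - 448 + 2 \cdot 2^{2} \cdot 32\right) \frac{1}{692942} = \left(3192 - 912 - 448 + 2 \cdot 4 \cdot 32\right) \frac{1}{692942} = \left(3192 - 912 - 448 + 256\right) \frac{1}{692942} = 2088 \cdot \frac{1}{692942} = \frac{1044}{346471}$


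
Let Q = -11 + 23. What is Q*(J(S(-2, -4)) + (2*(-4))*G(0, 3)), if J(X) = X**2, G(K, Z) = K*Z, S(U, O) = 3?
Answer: 108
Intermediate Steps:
Q = 12
Q*(J(S(-2, -4)) + (2*(-4))*G(0, 3)) = 12*(3**2 + (2*(-4))*(0*3)) = 12*(9 - 8*0) = 12*(9 + 0) = 12*9 = 108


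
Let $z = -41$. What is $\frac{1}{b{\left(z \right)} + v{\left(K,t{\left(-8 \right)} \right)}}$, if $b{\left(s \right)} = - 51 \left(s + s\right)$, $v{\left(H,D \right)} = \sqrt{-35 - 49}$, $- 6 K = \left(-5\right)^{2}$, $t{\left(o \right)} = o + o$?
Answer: $\frac{697}{2914868} - \frac{i \sqrt{21}}{8744604} \approx 0.00023912 - 5.2405 \cdot 10^{-7} i$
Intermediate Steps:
$t{\left(o \right)} = 2 o$
$K = - \frac{25}{6}$ ($K = - \frac{\left(-5\right)^{2}}{6} = \left(- \frac{1}{6}\right) 25 = - \frac{25}{6} \approx -4.1667$)
$v{\left(H,D \right)} = 2 i \sqrt{21}$ ($v{\left(H,D \right)} = \sqrt{-84} = 2 i \sqrt{21}$)
$b{\left(s \right)} = - 102 s$ ($b{\left(s \right)} = - 51 \cdot 2 s = - 102 s$)
$\frac{1}{b{\left(z \right)} + v{\left(K,t{\left(-8 \right)} \right)}} = \frac{1}{\left(-102\right) \left(-41\right) + 2 i \sqrt{21}} = \frac{1}{4182 + 2 i \sqrt{21}}$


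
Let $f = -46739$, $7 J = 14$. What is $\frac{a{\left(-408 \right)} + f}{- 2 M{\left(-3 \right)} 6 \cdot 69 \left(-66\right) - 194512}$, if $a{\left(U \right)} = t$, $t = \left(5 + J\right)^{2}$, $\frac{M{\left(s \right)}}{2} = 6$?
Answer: $- \frac{23345}{230632} \approx -0.10122$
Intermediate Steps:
$J = 2$ ($J = \frac{1}{7} \cdot 14 = 2$)
$M{\left(s \right)} = 12$ ($M{\left(s \right)} = 2 \cdot 6 = 12$)
$t = 49$ ($t = \left(5 + 2\right)^{2} = 7^{2} = 49$)
$a{\left(U \right)} = 49$
$\frac{a{\left(-408 \right)} + f}{- 2 M{\left(-3 \right)} 6 \cdot 69 \left(-66\right) - 194512} = \frac{49 - 46739}{\left(-2\right) 12 \cdot 6 \cdot 69 \left(-66\right) - 194512} = - \frac{46690}{\left(-24\right) 6 \cdot 69 \left(-66\right) - 194512} = - \frac{46690}{\left(-144\right) 69 \left(-66\right) - 194512} = - \frac{46690}{\left(-9936\right) \left(-66\right) - 194512} = - \frac{46690}{655776 - 194512} = - \frac{46690}{461264} = \left(-46690\right) \frac{1}{461264} = - \frac{23345}{230632}$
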